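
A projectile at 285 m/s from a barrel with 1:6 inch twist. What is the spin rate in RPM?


twist_m = 6*0.0254 = 0.1524 m
spin = v/twist = 285/0.1524 = 1870.079 rev/s
RPM = spin*60 = 1870.079*60 ≈ 112205 RPM

112205 RPM


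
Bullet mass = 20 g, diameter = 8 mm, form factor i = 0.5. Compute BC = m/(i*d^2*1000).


BC = m/(i*d^2*1000) = 20/(0.5 * 8^2 * 1000) = 0.000625

0.000625


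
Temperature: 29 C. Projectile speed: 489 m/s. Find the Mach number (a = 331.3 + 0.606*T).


a = 331.3 + 0.606*(29) = 348.874 m/s
M = v/a = 489/348.874 = 1.402

1.402


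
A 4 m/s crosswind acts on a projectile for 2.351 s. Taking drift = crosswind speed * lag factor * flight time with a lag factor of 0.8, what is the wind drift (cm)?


drift = v_wind * lag * t = 4 * 0.8 * 2.351 = 7.5232 m ≈ 752.3 cm

752.3 cm


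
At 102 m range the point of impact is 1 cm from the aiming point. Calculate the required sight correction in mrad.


1 mrad subtends 1 cm per 10 m of range, so adj = error_cm / (dist_m / 10) = 1 / (102/10) = 0.09804 mrad

0.09804 mrad


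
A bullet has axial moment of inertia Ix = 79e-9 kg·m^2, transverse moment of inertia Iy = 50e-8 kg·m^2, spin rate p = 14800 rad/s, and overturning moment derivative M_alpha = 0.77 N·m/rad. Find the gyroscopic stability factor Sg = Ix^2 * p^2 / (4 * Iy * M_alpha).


Sg = Ix^2 * p^2 / (4 * Iy * M_alpha) = (79e-9)^2 * 14800^2 / (4 * 50e-8 * 0.77) = 0.8877

0.8877


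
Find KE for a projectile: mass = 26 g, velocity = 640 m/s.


E = 0.5*m*v^2 = 0.5*0.026*640^2 = 5325 J

5325 J


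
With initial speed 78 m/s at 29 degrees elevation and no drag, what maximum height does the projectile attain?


H = (v0*sin(theta))^2 / (2g) = (78*sin(29°))^2 / (2*9.81) = 72.88 m

72.88 m


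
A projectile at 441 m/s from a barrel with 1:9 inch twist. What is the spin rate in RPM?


twist_m = 9*0.0254 = 0.2286 m
spin = v/twist = 441/0.2286 = 1929.134 rev/s
RPM = spin*60 = 1929.134*60 ≈ 115748 RPM

115748 RPM


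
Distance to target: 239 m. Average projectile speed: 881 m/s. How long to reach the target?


t = d/v = 239/881 = 0.2713 s

0.2713 s


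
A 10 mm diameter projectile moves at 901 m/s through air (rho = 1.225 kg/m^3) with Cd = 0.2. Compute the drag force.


A = pi*(d/2)^2 = pi*(10/2000)^2 = 7.85398e-05 m^2
Fd = 0.5*Cd*rho*A*v^2 = 0.5*0.2*1.225*7.85398e-05*901^2 = 7.81 N

7.81 N


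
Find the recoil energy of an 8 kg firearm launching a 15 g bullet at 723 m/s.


v_r = m_p*v_p/m_gun = 0.015*723/8 = 1.35562 m/s, E_r = 0.5*m_gun*v_r^2 = 0.5*8*1.35562^2 = 7.351 J

7.351 J


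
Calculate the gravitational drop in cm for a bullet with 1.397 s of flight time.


drop = 0.5*g*t^2 = 0.5*9.81*1.397^2 = 9.57264 m ≈ 957.3 cm

957.3 cm


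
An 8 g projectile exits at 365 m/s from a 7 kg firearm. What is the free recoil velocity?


v_recoil = m_p * v_p / m_gun = 0.008 * 365 / 7 = 0.4171 m/s

0.4171 m/s


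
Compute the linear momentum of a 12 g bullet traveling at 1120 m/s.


p = m*v = 0.012*1120 = 13.44 kg·m/s

13.44 kg·m/s


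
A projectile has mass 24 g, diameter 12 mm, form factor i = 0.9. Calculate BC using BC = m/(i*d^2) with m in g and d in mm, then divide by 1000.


BC = m/(i*d^2*1000) = 24/(0.9 * 12^2 * 1000) = 0.0001852

0.0001852


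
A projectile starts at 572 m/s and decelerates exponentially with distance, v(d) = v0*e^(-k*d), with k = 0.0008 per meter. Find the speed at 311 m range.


v = v0*exp(-k*d) = 572*exp(-0.0008*311) = 446 m/s

446 m/s


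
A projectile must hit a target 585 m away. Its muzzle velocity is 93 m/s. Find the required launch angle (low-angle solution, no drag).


sin(2*theta) = R*g/v0^2 = 585*9.81/93^2 = 0.663528, theta = arcsin(0.663528)/2 = 20.78°

20.78 degrees


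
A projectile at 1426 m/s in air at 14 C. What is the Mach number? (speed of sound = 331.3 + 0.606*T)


a = 331.3 + 0.606*(14) = 339.784 m/s
M = v/a = 1426/339.784 = 4.197

4.197


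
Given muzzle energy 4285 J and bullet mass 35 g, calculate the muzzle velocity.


v = sqrt(2*E/m) = sqrt(2*4285/0.035) = 494.8 m/s

494.8 m/s


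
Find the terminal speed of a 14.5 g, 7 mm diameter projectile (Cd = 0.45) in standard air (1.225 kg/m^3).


A = pi*(d/2)^2 = pi*(7/2000)^2 = 3.84845e-05 m^2
vt = sqrt(2mg/(Cd*rho*A)) = sqrt(2*0.0145*9.81/(0.45 * 1.225 * 3.84845e-05)) = 115.8 m/s

115.8 m/s


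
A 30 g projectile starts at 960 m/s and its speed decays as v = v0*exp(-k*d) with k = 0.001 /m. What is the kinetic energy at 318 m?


v = v0*exp(-k*d) = 960*exp(-0.001*318) = 698.499 m/s
E = 0.5*m*v^2 = 0.5*0.03*698.499^2 = 7319 J

7319 J


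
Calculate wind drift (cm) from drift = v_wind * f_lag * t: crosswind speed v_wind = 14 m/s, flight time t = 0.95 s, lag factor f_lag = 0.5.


drift = v_wind * lag * t = 14 * 0.5 * 0.95 = 6.65 m ≈ 665 cm

665 cm


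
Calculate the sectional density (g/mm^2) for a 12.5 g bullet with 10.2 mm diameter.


SD = m/d^2 = 12.5/10.2^2 = 0.1201 g/mm^2

0.1201 g/mm^2


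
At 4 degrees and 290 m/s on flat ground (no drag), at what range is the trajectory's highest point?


R = v0^2*sin(2*theta)/g = 290^2*sin(2*4°)/9.81 = 1193.11 m
apex_dist = R/2 = 1193.11/2 = 596.6 m

596.6 m


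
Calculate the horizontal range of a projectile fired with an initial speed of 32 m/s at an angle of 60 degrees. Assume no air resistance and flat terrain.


R = v0^2 * sin(2*theta) / g = 32^2 * sin(2*60°) / 9.81 = 90.4 m

90.4 m


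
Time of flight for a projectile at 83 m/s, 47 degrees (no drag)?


T = 2*v0*sin(theta)/g = 2*83*sin(47°)/9.81 = 12.38 s

12.38 s


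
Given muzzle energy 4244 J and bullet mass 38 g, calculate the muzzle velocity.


v = sqrt(2*E/m) = sqrt(2*4244/0.038) = 472.6 m/s

472.6 m/s


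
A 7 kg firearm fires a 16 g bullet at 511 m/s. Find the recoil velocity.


v_recoil = m_p * v_p / m_gun = 0.016 * 511 / 7 = 1.168 m/s

1.168 m/s


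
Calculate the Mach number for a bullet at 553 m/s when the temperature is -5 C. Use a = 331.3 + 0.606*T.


a = 331.3 + 0.606*(-5) = 328.27 m/s
M = v/a = 553/328.27 = 1.685

1.685


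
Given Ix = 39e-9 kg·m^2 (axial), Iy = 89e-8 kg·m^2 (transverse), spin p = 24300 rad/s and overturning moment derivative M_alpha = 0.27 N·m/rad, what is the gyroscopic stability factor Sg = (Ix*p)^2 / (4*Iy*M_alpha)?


Sg = Ix^2 * p^2 / (4 * Iy * M_alpha) = (39e-9)^2 * 24300^2 / (4 * 89e-8 * 0.27) = 0.9344

0.9344


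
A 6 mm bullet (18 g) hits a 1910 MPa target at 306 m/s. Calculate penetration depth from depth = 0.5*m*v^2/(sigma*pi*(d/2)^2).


A = pi*(d/2)^2 = pi*(6/2)^2 = 28.2743 mm^2
E = 0.5*m*v^2 = 0.5*0.018*306^2 = 842.724 J
depth = E/(sigma*A) = 842.724 J / (1910 MPa * 28.2743 mm^2) = 842.724/(1910 * 28.2743) m = 0.0156049 m ≈ 15.6 mm

15.6 mm


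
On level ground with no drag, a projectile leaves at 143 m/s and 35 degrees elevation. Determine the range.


R = v0^2 * sin(2*theta) / g = 143^2 * sin(2*35°) / 9.81 = 1959 m

1959 m


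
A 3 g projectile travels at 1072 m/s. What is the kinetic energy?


E = 0.5*m*v^2 = 0.5*0.003*1072^2 = 1724 J

1724 J


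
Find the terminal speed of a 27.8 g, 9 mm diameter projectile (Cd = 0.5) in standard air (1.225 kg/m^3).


A = pi*(d/2)^2 = pi*(9/2000)^2 = 6.36173e-05 m^2
vt = sqrt(2mg/(Cd*rho*A)) = sqrt(2*0.0278*9.81/(0.5 * 1.225 * 6.36173e-05)) = 118.3 m/s

118.3 m/s


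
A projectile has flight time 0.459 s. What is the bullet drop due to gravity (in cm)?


drop = 0.5*g*t^2 = 0.5*9.81*0.459^2 = 1.03339 m ≈ 103.3 cm

103.3 cm


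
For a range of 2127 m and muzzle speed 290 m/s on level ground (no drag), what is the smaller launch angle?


sin(2*theta) = R*g/v0^2 = 2127*9.81/290^2 = 0.248108, theta = arcsin(0.248108)/2 = 7.183°

7.183 degrees


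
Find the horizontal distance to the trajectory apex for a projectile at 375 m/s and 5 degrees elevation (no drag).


R = v0^2*sin(2*theta)/g = 375^2*sin(2*5°)/9.81 = 2489.22 m
apex_dist = R/2 = 2489.22/2 = 1245 m

1245 m


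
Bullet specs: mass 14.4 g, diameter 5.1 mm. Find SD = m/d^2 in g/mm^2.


SD = m/d^2 = 14.4/5.1^2 = 0.5536 g/mm^2

0.5536 g/mm^2


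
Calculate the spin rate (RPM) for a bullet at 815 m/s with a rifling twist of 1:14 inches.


twist_m = 14*0.0254 = 0.3556 m
spin = v/twist = 815/0.3556 = 2291.901 rev/s
RPM = spin*60 = 2291.901*60 ≈ 137514 RPM

137514 RPM


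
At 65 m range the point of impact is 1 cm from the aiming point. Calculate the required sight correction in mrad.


1 mrad subtends 1 cm per 10 m of range, so adj = error_cm / (dist_m / 10) = 1 / (65/10) = 0.1538 mrad

0.1538 mrad


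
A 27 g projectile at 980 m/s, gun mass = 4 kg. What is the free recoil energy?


v_r = m_p*v_p/m_gun = 0.027*980/4 = 6.615 m/s, E_r = 0.5*m_gun*v_r^2 = 0.5*4*6.615^2 = 87.52 J

87.52 J


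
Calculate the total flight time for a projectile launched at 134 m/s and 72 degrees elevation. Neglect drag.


T = 2*v0*sin(theta)/g = 2*134*sin(72°)/9.81 = 25.98 s

25.98 s


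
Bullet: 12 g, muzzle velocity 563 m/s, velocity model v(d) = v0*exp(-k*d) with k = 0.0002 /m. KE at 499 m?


v = v0*exp(-k*d) = 563*exp(-0.0002*499) = 509.525 m/s
E = 0.5*m*v^2 = 0.5*0.012*509.525^2 = 1558 J

1558 J


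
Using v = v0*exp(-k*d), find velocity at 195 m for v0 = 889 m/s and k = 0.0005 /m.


v = v0*exp(-k*d) = 889*exp(-0.0005*195) = 806.4 m/s

806.4 m/s


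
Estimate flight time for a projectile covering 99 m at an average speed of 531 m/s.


t = d/v = 99/531 = 0.1864 s

0.1864 s


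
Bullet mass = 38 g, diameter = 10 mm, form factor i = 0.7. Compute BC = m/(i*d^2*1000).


BC = m/(i*d^2*1000) = 38/(0.7 * 10^2 * 1000) = 0.0005429

0.0005429


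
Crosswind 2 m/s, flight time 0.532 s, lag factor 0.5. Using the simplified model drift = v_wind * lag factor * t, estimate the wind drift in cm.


drift = v_wind * lag * t = 2 * 0.5 * 0.532 = 0.532 m ≈ 53.2 cm

53.2 cm


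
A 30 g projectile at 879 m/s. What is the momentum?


p = m*v = 0.03*879 = 26.37 kg·m/s

26.37 kg·m/s


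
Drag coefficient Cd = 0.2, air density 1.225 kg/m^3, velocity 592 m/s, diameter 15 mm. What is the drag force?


A = pi*(d/2)^2 = pi*(15/2000)^2 = 1.76715e-04 m^2
Fd = 0.5*Cd*rho*A*v^2 = 0.5*0.2*1.225*1.76715e-04*592^2 = 7.587 N

7.587 N


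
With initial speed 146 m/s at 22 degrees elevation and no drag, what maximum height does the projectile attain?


H = (v0*sin(theta))^2 / (2g) = (146*sin(22°))^2 / (2*9.81) = 152.5 m

152.5 m


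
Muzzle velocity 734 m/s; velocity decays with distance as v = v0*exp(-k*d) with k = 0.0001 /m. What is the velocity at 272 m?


v = v0*exp(-k*d) = 734*exp(-0.0001*272) = 714.3 m/s

714.3 m/s


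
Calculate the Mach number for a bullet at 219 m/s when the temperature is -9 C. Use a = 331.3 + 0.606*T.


a = 331.3 + 0.606*(-9) = 325.846 m/s
M = v/a = 219/325.846 = 0.6721

0.6721


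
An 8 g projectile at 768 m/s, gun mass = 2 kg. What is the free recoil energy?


v_r = m_p*v_p/m_gun = 0.008*768/2 = 3.072 m/s, E_r = 0.5*m_gun*v_r^2 = 0.5*2*3.072^2 = 9.437 J

9.437 J


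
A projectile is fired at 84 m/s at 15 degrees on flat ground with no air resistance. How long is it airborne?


T = 2*v0*sin(theta)/g = 2*84*sin(15°)/9.81 = 4.432 s

4.432 s


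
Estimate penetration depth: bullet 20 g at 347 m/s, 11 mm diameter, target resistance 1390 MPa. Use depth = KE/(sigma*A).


A = pi*(d/2)^2 = pi*(11/2)^2 = 95.0332 mm^2
E = 0.5*m*v^2 = 0.5*0.02*347^2 = 1204.09 J
depth = E/(sigma*A) = 1204.09 J / (1390 MPa * 95.0332 mm^2) = 1204.09/(1390 * 95.0332) m = 0.00911526 m ≈ 9.115 mm

9.115 mm


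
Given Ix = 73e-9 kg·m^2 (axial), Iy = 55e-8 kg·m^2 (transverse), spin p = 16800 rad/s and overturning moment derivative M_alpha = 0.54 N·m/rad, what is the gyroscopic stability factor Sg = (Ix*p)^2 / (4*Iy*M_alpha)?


Sg = Ix^2 * p^2 / (4 * Iy * M_alpha) = (73e-9)^2 * 16800^2 / (4 * 55e-8 * 0.54) = 1.266

1.266


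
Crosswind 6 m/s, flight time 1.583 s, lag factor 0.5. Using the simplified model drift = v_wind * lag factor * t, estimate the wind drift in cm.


drift = v_wind * lag * t = 6 * 0.5 * 1.583 = 4.749 m ≈ 474.9 cm

474.9 cm


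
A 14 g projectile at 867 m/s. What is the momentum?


p = m*v = 0.014*867 = 12.14 kg·m/s

12.14 kg·m/s


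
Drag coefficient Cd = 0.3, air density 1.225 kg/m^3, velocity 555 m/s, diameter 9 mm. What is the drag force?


A = pi*(d/2)^2 = pi*(9/2000)^2 = 6.36173e-05 m^2
Fd = 0.5*Cd*rho*A*v^2 = 0.5*0.3*1.225*6.36173e-05*555^2 = 3.601 N

3.601 N


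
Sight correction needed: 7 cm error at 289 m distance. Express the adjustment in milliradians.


1 mrad subtends 1 cm per 10 m of range, so adj = error_cm / (dist_m / 10) = 7 / (289/10) = 0.2422 mrad

0.2422 mrad


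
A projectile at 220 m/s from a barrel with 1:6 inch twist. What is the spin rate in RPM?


twist_m = 6*0.0254 = 0.1524 m
spin = v/twist = 220/0.1524 = 1443.57 rev/s
RPM = spin*60 = 1443.57*60 ≈ 86614 RPM

86614 RPM


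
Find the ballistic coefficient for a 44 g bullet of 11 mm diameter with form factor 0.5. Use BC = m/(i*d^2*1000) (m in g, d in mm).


BC = m/(i*d^2*1000) = 44/(0.5 * 11^2 * 1000) = 0.0007273

0.0007273


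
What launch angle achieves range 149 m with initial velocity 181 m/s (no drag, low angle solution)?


sin(2*theta) = R*g/v0^2 = 149*9.81/181^2 = 0.0446168, theta = arcsin(0.0446168)/2 = 1.279°

1.279 degrees


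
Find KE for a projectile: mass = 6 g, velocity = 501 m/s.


E = 0.5*m*v^2 = 0.5*0.006*501^2 = 753 J

753 J


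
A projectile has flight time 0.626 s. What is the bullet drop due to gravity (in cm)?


drop = 0.5*g*t^2 = 0.5*9.81*0.626^2 = 1.92215 m ≈ 192.2 cm

192.2 cm


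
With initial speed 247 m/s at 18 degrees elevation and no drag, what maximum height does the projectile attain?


H = (v0*sin(theta))^2 / (2g) = (247*sin(18°))^2 / (2*9.81) = 296.9 m

296.9 m


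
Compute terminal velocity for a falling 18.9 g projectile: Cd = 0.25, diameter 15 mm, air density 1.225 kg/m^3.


A = pi*(d/2)^2 = pi*(15/2000)^2 = 1.76715e-04 m^2
vt = sqrt(2mg/(Cd*rho*A)) = sqrt(2*0.0189*9.81/(0.25 * 1.225 * 1.76715e-04)) = 82.78 m/s

82.78 m/s


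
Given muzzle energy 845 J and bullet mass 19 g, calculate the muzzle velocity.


v = sqrt(2*E/m) = sqrt(2*845/0.019) = 298.2 m/s

298.2 m/s


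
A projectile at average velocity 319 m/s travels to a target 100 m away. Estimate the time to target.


t = d/v = 100/319 = 0.3135 s

0.3135 s


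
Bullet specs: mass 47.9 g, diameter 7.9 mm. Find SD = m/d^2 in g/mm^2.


SD = m/d^2 = 47.9/7.9^2 = 0.7675 g/mm^2

0.7675 g/mm^2


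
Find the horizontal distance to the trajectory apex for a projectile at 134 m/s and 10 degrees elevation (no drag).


R = v0^2*sin(2*theta)/g = 134^2*sin(2*10°)/9.81 = 626.026 m
apex_dist = R/2 = 626.026/2 = 313 m

313 m


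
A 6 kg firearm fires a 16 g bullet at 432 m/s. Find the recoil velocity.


v_recoil = m_p * v_p / m_gun = 0.016 * 432 / 6 = 1.152 m/s

1.152 m/s


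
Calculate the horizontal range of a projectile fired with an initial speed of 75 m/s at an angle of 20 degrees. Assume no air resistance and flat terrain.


R = v0^2 * sin(2*theta) / g = 75^2 * sin(2*20°) / 9.81 = 368.6 m

368.6 m


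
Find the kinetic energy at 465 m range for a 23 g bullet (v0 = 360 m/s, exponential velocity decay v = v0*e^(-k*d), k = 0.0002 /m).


v = v0*exp(-k*d) = 360*exp(-0.0002*465) = 328.03 m/s
E = 0.5*m*v^2 = 0.5*0.023*328.03^2 = 1237 J

1237 J


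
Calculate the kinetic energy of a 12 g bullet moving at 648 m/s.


E = 0.5*m*v^2 = 0.5*0.012*648^2 = 2519 J

2519 J


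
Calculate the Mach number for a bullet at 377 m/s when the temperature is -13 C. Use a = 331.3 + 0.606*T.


a = 331.3 + 0.606*(-13) = 323.422 m/s
M = v/a = 377/323.422 = 1.166

1.166


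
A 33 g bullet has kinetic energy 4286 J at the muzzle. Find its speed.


v = sqrt(2*E/m) = sqrt(2*4286/0.033) = 509.7 m/s

509.7 m/s


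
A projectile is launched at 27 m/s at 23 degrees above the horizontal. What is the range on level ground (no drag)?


R = v0^2 * sin(2*theta) / g = 27^2 * sin(2*23°) / 9.81 = 53.46 m

53.46 m


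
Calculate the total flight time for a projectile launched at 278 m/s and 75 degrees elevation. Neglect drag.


T = 2*v0*sin(theta)/g = 2*278*sin(75°)/9.81 = 54.75 s

54.75 s


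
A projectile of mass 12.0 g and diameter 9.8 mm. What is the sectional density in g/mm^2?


SD = m/d^2 = 12.0/9.8^2 = 0.1249 g/mm^2

0.1249 g/mm^2


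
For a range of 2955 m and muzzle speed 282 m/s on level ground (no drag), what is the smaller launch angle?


sin(2*theta) = R*g/v0^2 = 2955*9.81/282^2 = 0.364526, theta = arcsin(0.364526)/2 = 10.69°

10.69 degrees


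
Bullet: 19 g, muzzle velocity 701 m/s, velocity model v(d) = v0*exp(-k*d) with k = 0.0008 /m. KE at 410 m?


v = v0*exp(-k*d) = 701*exp(-0.0008*410) = 504.974 m/s
E = 0.5*m*v^2 = 0.5*0.019*504.974^2 = 2422 J

2422 J


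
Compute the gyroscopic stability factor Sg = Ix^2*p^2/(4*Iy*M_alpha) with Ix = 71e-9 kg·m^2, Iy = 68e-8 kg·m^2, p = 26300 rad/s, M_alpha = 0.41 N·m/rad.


Sg = Ix^2 * p^2 / (4 * Iy * M_alpha) = (71e-9)^2 * 26300^2 / (4 * 68e-8 * 0.41) = 3.127

3.127


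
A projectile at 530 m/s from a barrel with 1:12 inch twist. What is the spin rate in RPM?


twist_m = 12*0.0254 = 0.3048 m
spin = v/twist = 530/0.3048 = 1738.845 rev/s
RPM = spin*60 = 1738.845*60 ≈ 104331 RPM

104331 RPM


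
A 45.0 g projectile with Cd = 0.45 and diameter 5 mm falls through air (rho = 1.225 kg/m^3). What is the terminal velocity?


A = pi*(d/2)^2 = pi*(5/2000)^2 = 1.96350e-05 m^2
vt = sqrt(2mg/(Cd*rho*A)) = sqrt(2*0.045*9.81/(0.45 * 1.225 * 1.96350e-05)) = 285.6 m/s

285.6 m/s


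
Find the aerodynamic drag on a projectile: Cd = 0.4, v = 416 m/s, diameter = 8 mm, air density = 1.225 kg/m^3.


A = pi*(d/2)^2 = pi*(8/2000)^2 = 5.02655e-05 m^2
Fd = 0.5*Cd*rho*A*v^2 = 0.5*0.4*1.225*5.02655e-05*416^2 = 2.131 N

2.131 N


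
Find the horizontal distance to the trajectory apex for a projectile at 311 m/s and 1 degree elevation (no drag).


R = v0^2*sin(2*theta)/g = 311^2*sin(2*1°)/9.81 = 344.089 m
apex_dist = R/2 = 344.089/2 = 172 m

172 m


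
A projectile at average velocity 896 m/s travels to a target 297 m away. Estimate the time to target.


t = d/v = 297/896 = 0.3315 s

0.3315 s


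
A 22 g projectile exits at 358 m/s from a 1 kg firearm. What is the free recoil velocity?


v_recoil = m_p * v_p / m_gun = 0.022 * 358 / 1 = 7.876 m/s

7.876 m/s


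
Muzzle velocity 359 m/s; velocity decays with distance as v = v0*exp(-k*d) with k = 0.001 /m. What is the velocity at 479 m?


v = v0*exp(-k*d) = 359*exp(-0.001*479) = 222.4 m/s

222.4 m/s


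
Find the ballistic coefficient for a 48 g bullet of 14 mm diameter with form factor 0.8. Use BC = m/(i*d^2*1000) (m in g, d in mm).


BC = m/(i*d^2*1000) = 48/(0.8 * 14^2 * 1000) = 0.0003061

0.0003061


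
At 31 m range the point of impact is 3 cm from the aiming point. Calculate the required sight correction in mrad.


1 mrad subtends 1 cm per 10 m of range, so adj = error_cm / (dist_m / 10) = 3 / (31/10) = 0.9677 mrad

0.9677 mrad


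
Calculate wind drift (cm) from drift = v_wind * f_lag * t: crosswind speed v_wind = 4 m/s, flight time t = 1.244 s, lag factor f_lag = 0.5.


drift = v_wind * lag * t = 4 * 0.5 * 1.244 = 2.488 m ≈ 248.8 cm

248.8 cm


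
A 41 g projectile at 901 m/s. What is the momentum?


p = m*v = 0.041*901 = 36.94 kg·m/s

36.94 kg·m/s


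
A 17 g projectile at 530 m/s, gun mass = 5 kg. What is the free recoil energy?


v_r = m_p*v_p/m_gun = 0.017*530/5 = 1.802 m/s, E_r = 0.5*m_gun*v_r^2 = 0.5*5*1.802^2 = 8.118 J

8.118 J


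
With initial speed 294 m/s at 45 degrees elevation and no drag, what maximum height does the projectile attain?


H = (v0*sin(theta))^2 / (2g) = (294*sin(45°))^2 / (2*9.81) = 2203 m

2203 m


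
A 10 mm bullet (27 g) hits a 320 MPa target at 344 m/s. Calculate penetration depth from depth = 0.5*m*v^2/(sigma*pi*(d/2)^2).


A = pi*(d/2)^2 = pi*(10/2)^2 = 78.5398 mm^2
E = 0.5*m*v^2 = 0.5*0.027*344^2 = 1597.54 J
depth = E/(sigma*A) = 1597.54 J / (320 MPa * 78.5398 mm^2) = 1597.54/(320 * 78.5398) m = 0.0635639 m ≈ 63.56 mm

63.56 mm


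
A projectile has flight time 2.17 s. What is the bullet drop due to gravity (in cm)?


drop = 0.5*g*t^2 = 0.5*9.81*2.17^2 = 23.0972 m ≈ 2310 cm

2310 cm


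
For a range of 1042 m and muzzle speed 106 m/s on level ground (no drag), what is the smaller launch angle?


sin(2*theta) = R*g/v0^2 = 1042*9.81/106^2 = 0.909756, theta = arcsin(0.909756)/2 = 32.74°

32.74 degrees


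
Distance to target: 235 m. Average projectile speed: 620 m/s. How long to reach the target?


t = d/v = 235/620 = 0.379 s

0.379 s


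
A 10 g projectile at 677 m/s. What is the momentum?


p = m*v = 0.01*677 = 6.77 kg·m/s

6.77 kg·m/s


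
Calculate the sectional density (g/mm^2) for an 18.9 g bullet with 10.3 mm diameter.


SD = m/d^2 = 18.9/10.3^2 = 0.1782 g/mm^2

0.1782 g/mm^2


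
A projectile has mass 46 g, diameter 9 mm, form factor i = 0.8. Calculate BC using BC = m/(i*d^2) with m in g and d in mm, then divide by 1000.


BC = m/(i*d^2*1000) = 46/(0.8 * 9^2 * 1000) = 0.0007099

0.0007099


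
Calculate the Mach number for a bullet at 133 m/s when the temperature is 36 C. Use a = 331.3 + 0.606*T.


a = 331.3 + 0.606*(36) = 353.116 m/s
M = v/a = 133/353.116 = 0.3766

0.3766


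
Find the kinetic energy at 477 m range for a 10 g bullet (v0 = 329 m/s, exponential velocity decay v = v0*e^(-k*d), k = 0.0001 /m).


v = v0*exp(-k*d) = 329*exp(-0.0001*477) = 313.675 m/s
E = 0.5*m*v^2 = 0.5*0.01*313.675^2 = 492 J

492 J


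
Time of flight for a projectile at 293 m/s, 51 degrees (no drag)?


T = 2*v0*sin(theta)/g = 2*293*sin(51°)/9.81 = 46.42 s

46.42 s


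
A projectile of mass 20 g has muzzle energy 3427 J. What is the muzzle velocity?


v = sqrt(2*E/m) = sqrt(2*3427/0.02) = 585.4 m/s

585.4 m/s


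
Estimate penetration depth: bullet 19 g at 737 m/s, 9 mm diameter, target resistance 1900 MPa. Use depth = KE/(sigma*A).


A = pi*(d/2)^2 = pi*(9/2)^2 = 63.6173 mm^2
E = 0.5*m*v^2 = 0.5*0.019*737^2 = 5160.11 J
depth = E/(sigma*A) = 5160.11 J / (1900 MPa * 63.6173 mm^2) = 5160.11/(1900 * 63.6173) m = 0.0426904 m ≈ 42.69 mm

42.69 mm


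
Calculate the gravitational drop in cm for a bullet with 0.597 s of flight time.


drop = 0.5*g*t^2 = 0.5*9.81*0.597^2 = 1.74819 m ≈ 174.8 cm

174.8 cm


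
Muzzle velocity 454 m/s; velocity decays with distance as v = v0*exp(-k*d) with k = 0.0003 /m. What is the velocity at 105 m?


v = v0*exp(-k*d) = 454*exp(-0.0003*105) = 439.9 m/s

439.9 m/s


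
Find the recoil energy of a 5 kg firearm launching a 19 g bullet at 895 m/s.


v_r = m_p*v_p/m_gun = 0.019*895/5 = 3.401 m/s, E_r = 0.5*m_gun*v_r^2 = 0.5*5*3.401^2 = 28.92 J

28.92 J


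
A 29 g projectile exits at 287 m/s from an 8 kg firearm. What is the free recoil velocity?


v_recoil = m_p * v_p / m_gun = 0.029 * 287 / 8 = 1.04 m/s

1.04 m/s


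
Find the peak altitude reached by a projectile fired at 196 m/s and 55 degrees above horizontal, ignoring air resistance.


H = (v0*sin(theta))^2 / (2g) = (196*sin(55°))^2 / (2*9.81) = 1314 m

1314 m


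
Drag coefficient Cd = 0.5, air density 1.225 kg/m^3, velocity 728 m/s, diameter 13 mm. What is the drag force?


A = pi*(d/2)^2 = pi*(13/2000)^2 = 1.32732e-04 m^2
Fd = 0.5*Cd*rho*A*v^2 = 0.5*0.5*1.225*1.32732e-04*728^2 = 21.54 N

21.54 N


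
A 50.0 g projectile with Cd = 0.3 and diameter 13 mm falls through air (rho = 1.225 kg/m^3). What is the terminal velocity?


A = pi*(d/2)^2 = pi*(13/2000)^2 = 1.32732e-04 m^2
vt = sqrt(2mg/(Cd*rho*A)) = sqrt(2*0.05*9.81/(0.3 * 1.225 * 1.32732e-04)) = 141.8 m/s

141.8 m/s


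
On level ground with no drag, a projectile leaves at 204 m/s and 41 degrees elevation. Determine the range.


R = v0^2 * sin(2*theta) / g = 204^2 * sin(2*41°) / 9.81 = 4201 m

4201 m


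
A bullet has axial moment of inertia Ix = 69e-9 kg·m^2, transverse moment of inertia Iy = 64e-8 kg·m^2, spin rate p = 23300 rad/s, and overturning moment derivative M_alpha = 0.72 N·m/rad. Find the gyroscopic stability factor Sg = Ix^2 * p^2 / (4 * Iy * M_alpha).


Sg = Ix^2 * p^2 / (4 * Iy * M_alpha) = (69e-9)^2 * 23300^2 / (4 * 64e-8 * 0.72) = 1.402

1.402


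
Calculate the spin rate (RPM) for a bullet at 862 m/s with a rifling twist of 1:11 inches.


twist_m = 11*0.0254 = 0.2794 m
spin = v/twist = 862/0.2794 = 3085.183 rev/s
RPM = spin*60 = 3085.183*60 ≈ 185111 RPM

185111 RPM


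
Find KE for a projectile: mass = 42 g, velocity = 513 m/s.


E = 0.5*m*v^2 = 0.5*0.042*513^2 = 5527 J

5527 J


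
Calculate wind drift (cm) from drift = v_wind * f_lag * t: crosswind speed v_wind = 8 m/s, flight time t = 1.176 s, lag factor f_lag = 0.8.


drift = v_wind * lag * t = 8 * 0.8 * 1.176 = 7.5264 m ≈ 752.6 cm

752.6 cm


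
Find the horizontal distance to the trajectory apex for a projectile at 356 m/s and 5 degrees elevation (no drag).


R = v0^2*sin(2*theta)/g = 356^2*sin(2*5°)/9.81 = 2243.37 m
apex_dist = R/2 = 2243.37/2 = 1122 m

1122 m


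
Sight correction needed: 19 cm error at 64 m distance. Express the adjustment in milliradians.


1 mrad subtends 1 cm per 10 m of range, so adj = error_cm / (dist_m / 10) = 19 / (64/10) = 2.969 mrad

2.969 mrad


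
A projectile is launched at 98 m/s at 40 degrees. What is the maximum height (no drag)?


H = (v0*sin(theta))^2 / (2g) = (98*sin(40°))^2 / (2*9.81) = 202.2 m

202.2 m


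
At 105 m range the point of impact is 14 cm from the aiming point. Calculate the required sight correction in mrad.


1 mrad subtends 1 cm per 10 m of range, so adj = error_cm / (dist_m / 10) = 14 / (105/10) = 1.333 mrad

1.333 mrad


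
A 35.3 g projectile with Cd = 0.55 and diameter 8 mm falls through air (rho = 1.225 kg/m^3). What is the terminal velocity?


A = pi*(d/2)^2 = pi*(8/2000)^2 = 5.02655e-05 m^2
vt = sqrt(2mg/(Cd*rho*A)) = sqrt(2*0.0353*9.81/(0.55 * 1.225 * 5.02655e-05)) = 143 m/s

143 m/s


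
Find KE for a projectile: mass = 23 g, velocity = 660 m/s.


E = 0.5*m*v^2 = 0.5*0.023*660^2 = 5009 J

5009 J


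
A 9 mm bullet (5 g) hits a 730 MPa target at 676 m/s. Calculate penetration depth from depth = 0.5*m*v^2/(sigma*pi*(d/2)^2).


A = pi*(d/2)^2 = pi*(9/2)^2 = 63.6173 mm^2
E = 0.5*m*v^2 = 0.5*0.005*676^2 = 1142.44 J
depth = E/(sigma*A) = 1142.44 J / (730 MPa * 63.6173 mm^2) = 1142.44/(730 * 63.6173) m = 0.0246 m ≈ 24.6 mm

24.6 mm


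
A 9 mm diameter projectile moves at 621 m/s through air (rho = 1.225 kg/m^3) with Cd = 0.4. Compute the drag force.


A = pi*(d/2)^2 = pi*(9/2000)^2 = 6.36173e-05 m^2
Fd = 0.5*Cd*rho*A*v^2 = 0.5*0.4*1.225*6.36173e-05*621^2 = 6.011 N

6.011 N


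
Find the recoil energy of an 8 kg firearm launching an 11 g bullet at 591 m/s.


v_r = m_p*v_p/m_gun = 0.011*591/8 = 0.812625 m/s, E_r = 0.5*m_gun*v_r^2 = 0.5*8*0.812625^2 = 2.641 J

2.641 J


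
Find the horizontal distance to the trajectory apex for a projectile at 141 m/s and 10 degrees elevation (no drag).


R = v0^2*sin(2*theta)/g = 141^2*sin(2*10°)/9.81 = 693.14 m
apex_dist = R/2 = 693.14/2 = 346.6 m

346.6 m


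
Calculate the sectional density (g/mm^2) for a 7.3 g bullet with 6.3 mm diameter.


SD = m/d^2 = 7.3/6.3^2 = 0.1839 g/mm^2

0.1839 g/mm^2


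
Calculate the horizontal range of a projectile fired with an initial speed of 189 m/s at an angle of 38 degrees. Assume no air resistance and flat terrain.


R = v0^2 * sin(2*theta) / g = 189^2 * sin(2*38°) / 9.81 = 3533 m

3533 m


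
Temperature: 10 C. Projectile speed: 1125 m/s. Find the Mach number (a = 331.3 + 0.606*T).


a = 331.3 + 0.606*(10) = 337.36 m/s
M = v/a = 1125/337.36 = 3.335

3.335


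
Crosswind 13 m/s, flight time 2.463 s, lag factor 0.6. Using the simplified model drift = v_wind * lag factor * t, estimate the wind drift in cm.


drift = v_wind * lag * t = 13 * 0.6 * 2.463 = 19.2114 m ≈ 1921 cm

1921 cm


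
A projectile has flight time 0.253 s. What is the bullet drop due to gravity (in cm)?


drop = 0.5*g*t^2 = 0.5*9.81*0.253^2 = 0.313964 m ≈ 31.4 cm

31.4 cm


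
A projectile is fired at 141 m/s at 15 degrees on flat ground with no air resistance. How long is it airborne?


T = 2*v0*sin(theta)/g = 2*141*sin(15°)/9.81 = 7.44 s

7.44 s


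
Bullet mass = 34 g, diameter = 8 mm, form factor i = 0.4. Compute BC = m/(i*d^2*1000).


BC = m/(i*d^2*1000) = 34/(0.4 * 8^2 * 1000) = 0.001328

0.001328


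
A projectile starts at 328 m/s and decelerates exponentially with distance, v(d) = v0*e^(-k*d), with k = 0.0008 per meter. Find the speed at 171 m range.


v = v0*exp(-k*d) = 328*exp(-0.0008*171) = 286.1 m/s

286.1 m/s


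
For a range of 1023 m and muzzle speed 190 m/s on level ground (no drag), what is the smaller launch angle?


sin(2*theta) = R*g/v0^2 = 1023*9.81/190^2 = 0.277995, theta = arcsin(0.277995)/2 = 8.07°

8.07 degrees


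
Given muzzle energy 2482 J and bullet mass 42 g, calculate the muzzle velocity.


v = sqrt(2*E/m) = sqrt(2*2482/0.042) = 343.8 m/s

343.8 m/s


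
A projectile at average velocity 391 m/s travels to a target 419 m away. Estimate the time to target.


t = d/v = 419/391 = 1.072 s

1.072 s


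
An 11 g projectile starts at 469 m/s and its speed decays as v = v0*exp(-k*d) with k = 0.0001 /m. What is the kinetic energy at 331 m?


v = v0*exp(-k*d) = 469*exp(-0.0001*331) = 453.73 m/s
E = 0.5*m*v^2 = 0.5*0.011*453.73^2 = 1132 J

1132 J


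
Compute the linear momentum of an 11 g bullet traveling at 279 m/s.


p = m*v = 0.011*279 = 3.069 kg·m/s

3.069 kg·m/s


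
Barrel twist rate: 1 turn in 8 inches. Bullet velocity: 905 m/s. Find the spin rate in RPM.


twist_m = 8*0.0254 = 0.2032 m
spin = v/twist = 905/0.2032 = 4453.74 rev/s
RPM = spin*60 = 4453.74*60 ≈ 267224 RPM

267224 RPM


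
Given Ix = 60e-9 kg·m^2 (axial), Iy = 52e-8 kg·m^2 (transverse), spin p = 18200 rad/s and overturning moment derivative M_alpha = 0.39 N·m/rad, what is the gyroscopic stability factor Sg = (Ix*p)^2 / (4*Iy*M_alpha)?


Sg = Ix^2 * p^2 / (4 * Iy * M_alpha) = (60e-9)^2 * 18200^2 / (4 * 52e-8 * 0.39) = 1.47

1.47


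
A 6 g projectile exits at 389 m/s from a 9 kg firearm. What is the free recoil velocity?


v_recoil = m_p * v_p / m_gun = 0.006 * 389 / 9 = 0.2593 m/s

0.2593 m/s


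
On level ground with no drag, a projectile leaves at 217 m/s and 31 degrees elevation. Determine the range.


R = v0^2 * sin(2*theta) / g = 217^2 * sin(2*31°) / 9.81 = 4238 m

4238 m


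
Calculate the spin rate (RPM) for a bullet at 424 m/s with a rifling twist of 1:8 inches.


twist_m = 8*0.0254 = 0.2032 m
spin = v/twist = 424/0.2032 = 2086.614 rev/s
RPM = spin*60 = 2086.614*60 ≈ 125197 RPM

125197 RPM


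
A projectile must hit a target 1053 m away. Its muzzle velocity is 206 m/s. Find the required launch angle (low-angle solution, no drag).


sin(2*theta) = R*g/v0^2 = 1053*9.81/206^2 = 0.243424, theta = arcsin(0.243424)/2 = 7.044°

7.044 degrees


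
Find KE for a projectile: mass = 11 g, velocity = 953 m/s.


E = 0.5*m*v^2 = 0.5*0.011*953^2 = 4995 J

4995 J


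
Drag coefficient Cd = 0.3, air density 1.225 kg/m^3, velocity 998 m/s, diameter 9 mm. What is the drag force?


A = pi*(d/2)^2 = pi*(9/2000)^2 = 6.36173e-05 m^2
Fd = 0.5*Cd*rho*A*v^2 = 0.5*0.3*1.225*6.36173e-05*998^2 = 11.64 N

11.64 N


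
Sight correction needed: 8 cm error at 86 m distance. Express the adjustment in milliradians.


1 mrad subtends 1 cm per 10 m of range, so adj = error_cm / (dist_m / 10) = 8 / (86/10) = 0.9302 mrad

0.9302 mrad


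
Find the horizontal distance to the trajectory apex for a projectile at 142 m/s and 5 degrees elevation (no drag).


R = v0^2*sin(2*theta)/g = 142^2*sin(2*5°)/9.81 = 356.926 m
apex_dist = R/2 = 356.926/2 = 178.5 m

178.5 m


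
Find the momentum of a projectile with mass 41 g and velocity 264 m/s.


p = m*v = 0.041*264 = 10.82 kg·m/s

10.82 kg·m/s


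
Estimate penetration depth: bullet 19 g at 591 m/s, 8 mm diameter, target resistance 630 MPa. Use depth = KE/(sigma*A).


A = pi*(d/2)^2 = pi*(8/2)^2 = 50.2655 mm^2
E = 0.5*m*v^2 = 0.5*0.019*591^2 = 3318.17 J
depth = E/(sigma*A) = 3318.17 J / (630 MPa * 50.2655 mm^2) = 3318.17/(630 * 50.2655) m = 0.104782 m ≈ 104.8 mm

104.8 mm


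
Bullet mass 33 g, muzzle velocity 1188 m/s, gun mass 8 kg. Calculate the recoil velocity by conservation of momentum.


v_recoil = m_p * v_p / m_gun = 0.033 * 1188 / 8 = 4.901 m/s

4.901 m/s


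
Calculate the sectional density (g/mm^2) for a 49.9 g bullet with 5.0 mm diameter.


SD = m/d^2 = 49.9/5.0^2 = 1.996 g/mm^2

1.996 g/mm^2


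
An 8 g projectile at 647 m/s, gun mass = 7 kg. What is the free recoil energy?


v_r = m_p*v_p/m_gun = 0.008*647/7 = 0.739429 m/s, E_r = 0.5*m_gun*v_r^2 = 0.5*7*0.739429^2 = 1.914 J

1.914 J


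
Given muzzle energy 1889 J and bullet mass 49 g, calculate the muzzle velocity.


v = sqrt(2*E/m) = sqrt(2*1889/0.049) = 277.7 m/s

277.7 m/s


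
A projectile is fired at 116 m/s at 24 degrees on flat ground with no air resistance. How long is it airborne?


T = 2*v0*sin(theta)/g = 2*116*sin(24°)/9.81 = 9.619 s

9.619 s


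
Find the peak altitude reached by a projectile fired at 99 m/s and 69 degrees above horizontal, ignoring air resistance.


H = (v0*sin(theta))^2 / (2g) = (99*sin(69°))^2 / (2*9.81) = 435.4 m

435.4 m


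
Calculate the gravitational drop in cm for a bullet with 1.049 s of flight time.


drop = 0.5*g*t^2 = 0.5*9.81*1.049^2 = 5.39747 m ≈ 539.7 cm

539.7 cm


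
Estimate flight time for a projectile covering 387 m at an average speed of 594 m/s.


t = d/v = 387/594 = 0.6515 s

0.6515 s


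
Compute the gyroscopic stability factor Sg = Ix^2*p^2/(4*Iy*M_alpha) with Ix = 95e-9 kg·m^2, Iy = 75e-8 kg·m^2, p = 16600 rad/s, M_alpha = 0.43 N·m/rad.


Sg = Ix^2 * p^2 / (4 * Iy * M_alpha) = (95e-9)^2 * 16600^2 / (4 * 75e-8 * 0.43) = 1.928

1.928


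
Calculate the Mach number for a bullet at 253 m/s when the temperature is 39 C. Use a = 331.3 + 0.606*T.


a = 331.3 + 0.606*(39) = 354.934 m/s
M = v/a = 253/354.934 = 0.7128

0.7128


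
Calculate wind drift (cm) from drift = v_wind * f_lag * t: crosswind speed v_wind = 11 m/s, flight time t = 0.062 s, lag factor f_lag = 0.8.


drift = v_wind * lag * t = 11 * 0.8 * 0.062 = 0.5456 m ≈ 54.56 cm

54.56 cm


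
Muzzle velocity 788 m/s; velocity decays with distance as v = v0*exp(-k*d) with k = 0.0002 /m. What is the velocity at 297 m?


v = v0*exp(-k*d) = 788*exp(-0.0002*297) = 742.6 m/s

742.6 m/s


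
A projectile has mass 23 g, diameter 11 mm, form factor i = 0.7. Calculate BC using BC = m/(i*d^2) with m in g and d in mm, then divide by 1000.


BC = m/(i*d^2*1000) = 23/(0.7 * 11^2 * 1000) = 0.0002715

0.0002715


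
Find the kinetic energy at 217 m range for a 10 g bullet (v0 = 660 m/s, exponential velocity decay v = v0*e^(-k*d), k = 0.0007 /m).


v = v0*exp(-k*d) = 660*exp(-0.0007*217) = 566.989 m/s
E = 0.5*m*v^2 = 0.5*0.01*566.989^2 = 1607 J

1607 J


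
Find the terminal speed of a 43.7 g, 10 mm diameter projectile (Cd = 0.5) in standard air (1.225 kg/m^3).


A = pi*(d/2)^2 = pi*(10/2000)^2 = 7.85398e-05 m^2
vt = sqrt(2mg/(Cd*rho*A)) = sqrt(2*0.0437*9.81/(0.5 * 1.225 * 7.85398e-05)) = 133.5 m/s

133.5 m/s


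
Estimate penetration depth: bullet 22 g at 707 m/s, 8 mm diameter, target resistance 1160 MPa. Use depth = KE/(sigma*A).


A = pi*(d/2)^2 = pi*(8/2)^2 = 50.2655 mm^2
E = 0.5*m*v^2 = 0.5*0.022*707^2 = 5498.34 J
depth = E/(sigma*A) = 5498.34 J / (1160 MPa * 50.2655 mm^2) = 5498.34/(1160 * 50.2655) m = 0.0942983 m ≈ 94.3 mm

94.3 mm


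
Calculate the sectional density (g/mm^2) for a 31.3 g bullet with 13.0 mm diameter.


SD = m/d^2 = 31.3/13.0^2 = 0.1852 g/mm^2

0.1852 g/mm^2


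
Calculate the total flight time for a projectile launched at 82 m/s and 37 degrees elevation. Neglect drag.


T = 2*v0*sin(theta)/g = 2*82*sin(37°)/9.81 = 10.06 s

10.06 s


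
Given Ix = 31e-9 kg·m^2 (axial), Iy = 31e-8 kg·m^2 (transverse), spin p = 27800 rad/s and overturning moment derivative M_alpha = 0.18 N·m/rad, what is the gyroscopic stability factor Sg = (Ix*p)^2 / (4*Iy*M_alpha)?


Sg = Ix^2 * p^2 / (4 * Iy * M_alpha) = (31e-9)^2 * 27800^2 / (4 * 31e-8 * 0.18) = 3.328

3.328


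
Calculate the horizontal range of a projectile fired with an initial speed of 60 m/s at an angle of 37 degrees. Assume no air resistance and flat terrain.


R = v0^2 * sin(2*theta) / g = 60^2 * sin(2*37°) / 9.81 = 352.8 m

352.8 m


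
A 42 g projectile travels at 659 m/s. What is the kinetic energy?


E = 0.5*m*v^2 = 0.5*0.042*659^2 = 9120 J

9120 J


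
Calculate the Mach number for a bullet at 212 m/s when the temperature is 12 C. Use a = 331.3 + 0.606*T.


a = 331.3 + 0.606*(12) = 338.572 m/s
M = v/a = 212/338.572 = 0.6262

0.6262


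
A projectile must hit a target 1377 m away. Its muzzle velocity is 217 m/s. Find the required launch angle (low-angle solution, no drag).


sin(2*theta) = R*g/v0^2 = 1377*9.81/217^2 = 0.286869, theta = arcsin(0.286869)/2 = 8.335°

8.335 degrees


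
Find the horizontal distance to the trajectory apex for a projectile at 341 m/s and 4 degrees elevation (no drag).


R = v0^2*sin(2*theta)/g = 341^2*sin(2*4°)/9.81 = 1649.66 m
apex_dist = R/2 = 1649.66/2 = 824.8 m

824.8 m


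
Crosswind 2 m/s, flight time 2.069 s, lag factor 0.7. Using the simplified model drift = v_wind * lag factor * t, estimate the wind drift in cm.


drift = v_wind * lag * t = 2 * 0.7 * 2.069 = 2.8966 m ≈ 289.7 cm

289.7 cm


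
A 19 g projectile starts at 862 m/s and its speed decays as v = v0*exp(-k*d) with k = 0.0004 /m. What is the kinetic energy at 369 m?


v = v0*exp(-k*d) = 862*exp(-0.0004*369) = 743.713 m/s
E = 0.5*m*v^2 = 0.5*0.019*743.713^2 = 5255 J

5255 J


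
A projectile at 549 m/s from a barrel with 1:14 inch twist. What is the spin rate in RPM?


twist_m = 14*0.0254 = 0.3556 m
spin = v/twist = 549/0.3556 = 1543.87 rev/s
RPM = spin*60 = 1543.87*60 ≈ 92632 RPM

92632 RPM


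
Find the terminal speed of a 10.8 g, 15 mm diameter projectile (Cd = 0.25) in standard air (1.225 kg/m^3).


A = pi*(d/2)^2 = pi*(15/2000)^2 = 1.76715e-04 m^2
vt = sqrt(2mg/(Cd*rho*A)) = sqrt(2*0.0108*9.81/(0.25 * 1.225 * 1.76715e-04)) = 62.57 m/s

62.57 m/s


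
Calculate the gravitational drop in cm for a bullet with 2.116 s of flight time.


drop = 0.5*g*t^2 = 0.5*9.81*2.116^2 = 21.9619 m ≈ 2196 cm

2196 cm


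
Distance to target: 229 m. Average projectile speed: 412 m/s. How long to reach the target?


t = d/v = 229/412 = 0.5558 s

0.5558 s


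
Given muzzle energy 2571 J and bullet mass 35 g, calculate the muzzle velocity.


v = sqrt(2*E/m) = sqrt(2*2571/0.035) = 383.3 m/s

383.3 m/s


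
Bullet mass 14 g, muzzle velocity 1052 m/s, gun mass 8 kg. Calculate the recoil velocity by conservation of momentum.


v_recoil = m_p * v_p / m_gun = 0.014 * 1052 / 8 = 1.841 m/s

1.841 m/s


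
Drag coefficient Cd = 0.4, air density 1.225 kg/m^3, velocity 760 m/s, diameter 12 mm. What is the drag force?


A = pi*(d/2)^2 = pi*(12/2000)^2 = 1.13097e-04 m^2
Fd = 0.5*Cd*rho*A*v^2 = 0.5*0.4*1.225*1.13097e-04*760^2 = 16 N

16 N


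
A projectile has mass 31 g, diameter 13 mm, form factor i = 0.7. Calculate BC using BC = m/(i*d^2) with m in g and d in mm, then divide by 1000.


BC = m/(i*d^2*1000) = 31/(0.7 * 13^2 * 1000) = 0.000262

0.000262
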